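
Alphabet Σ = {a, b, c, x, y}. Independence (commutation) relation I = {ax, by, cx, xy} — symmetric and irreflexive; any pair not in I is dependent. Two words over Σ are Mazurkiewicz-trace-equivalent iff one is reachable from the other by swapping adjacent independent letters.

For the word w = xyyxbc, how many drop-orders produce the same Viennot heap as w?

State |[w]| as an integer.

10

0(x) covers ∅
1(y) covers ∅
2(y) covers 1:y
3(x) covers 0:x
4(b) covers 3:x
5(c) covers 2:y, 4:b
floor of heap: 0:x, 1:y
completions by unplaced set U, small U first (add the entries for U minus each lowest piece of U):
  |U|=1: {5}:1
  |U|=2: {2,5}:1  {4,5}:1
  |U|=3: {1,2,5}:1  {2,4,5}:2  {3,4,5}:1
  |U|=4: {0,3,4,5}:1  {1,2,4,5}:3  {2,3,4,5}:3
  start at 0(x): 6
  start at 1(y): 4
sum over floor = 10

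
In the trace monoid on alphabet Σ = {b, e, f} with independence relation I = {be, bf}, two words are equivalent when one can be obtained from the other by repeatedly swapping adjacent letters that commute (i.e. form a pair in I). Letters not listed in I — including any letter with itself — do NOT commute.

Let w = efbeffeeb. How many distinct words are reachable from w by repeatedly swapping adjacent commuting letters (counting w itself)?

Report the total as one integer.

piece 0:e — minimal
piece 1:f rests on {0:e}
piece 2:b — minimal
piece 3:e rests on {1:f}
piece 4:f rests on {3:e}
piece 5:f rests on {4:f}
piece 6:e rests on {5:f}
piece 7:e rests on {6:e}
piece 8:b rests on {2:b}
minimal pieces: {0:e, 2:b}
ways to finish when only these pieces remain (= sum over removing one remaining piece with nothing left below it):
  1 left: {7}→1  {8}→1
  2 left: {2,8}→1  {6,7}→1  {7,8}→2
  3 left: {2,7,8}→3  {5,6,7}→1  {6,7,8}→3
  4 left: {2,6,7,8}→6  {4,5,6,7}→1  {5,6,7,8}→4
  5 left: {2,5,6,7,8}→10  {3,4,5,6,7}→1  {4,5,6,7,8}→5
  6 left: {1,3,4,5,6,7}→1  {2,4,5,6,7,8}→15  {3,4,5,6,7,8}→6
  7 left: {0,1,3,4,5,6,7}→1  {1,3,4,5,6,7,8}→7  {2,3,4,5,6,7,8}→21
  placing 0:e first → 28 extensions
  placing 2:b first → 8 extensions
total linear extensions = 36

36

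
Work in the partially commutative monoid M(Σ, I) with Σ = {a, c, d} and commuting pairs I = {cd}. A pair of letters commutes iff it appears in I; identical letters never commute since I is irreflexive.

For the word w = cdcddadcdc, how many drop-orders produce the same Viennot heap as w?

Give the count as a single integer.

0(c) covers ∅
1(d) covers ∅
2(c) covers 0:c
3(d) covers 1:d
4(d) covers 3:d
5(a) covers 2:c, 4:d
6(d) covers 5:a
7(c) covers 5:a
8(d) covers 6:d
9(c) covers 7:c
floor of heap: 0:c, 1:d
completions by unplaced set U, small U first (add the entries for U minus each lowest piece of U):
  |U|=1: {8}:1  {9}:1
  |U|=2: {6,8}:1  {7,9}:1  {8,9}:2
  |U|=3: {6,8,9}:3  {7,8,9}:3
  |U|=4: {6,7,8,9}:6
  |U|=5: {5,6,7,8,9}:6
  |U|=6: {2,5,6,7,8,9}:6  {4,5,6,7,8,9}:6
  |U|=7: {0,2,5,6,7,8,9}:6  {2,4,5,6,7,8,9}:12  {3,4,5,6,7,8,9}:6
  |U|=8: {0,2,4,5,6,7,8,9}:18  {1,3,4,5,6,7,8,9}:6  {2,3,4,5,6,7,8,9}:18
  start at 0(c): 24
  start at 1(d): 36
sum over floor = 60

60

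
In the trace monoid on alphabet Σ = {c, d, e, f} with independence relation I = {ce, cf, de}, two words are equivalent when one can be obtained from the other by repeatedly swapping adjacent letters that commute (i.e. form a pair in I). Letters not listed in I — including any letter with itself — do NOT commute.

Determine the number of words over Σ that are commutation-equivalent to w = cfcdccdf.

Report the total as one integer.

3

0(c) covers ∅
1(f) covers ∅
2(c) covers 0:c
3(d) covers 1:f, 2:c
4(c) covers 3:d
5(c) covers 4:c
6(d) covers 5:c
7(f) covers 6:d
floor of heap: 0:c, 1:f
completions by unplaced set U, small U first (add the entries for U minus each lowest piece of U):
  |U|=1: {7}:1
  |U|=2: {6,7}:1
  |U|=3: {5,6,7}:1
  |U|=4: {4,5,6,7}:1
  |U|=5: {3,4,5,6,7}:1
  |U|=6: {1,3,4,5,6,7}:1  {2,3,4,5,6,7}:1
  start at 0(c): 2
  start at 1(f): 1
sum over floor = 3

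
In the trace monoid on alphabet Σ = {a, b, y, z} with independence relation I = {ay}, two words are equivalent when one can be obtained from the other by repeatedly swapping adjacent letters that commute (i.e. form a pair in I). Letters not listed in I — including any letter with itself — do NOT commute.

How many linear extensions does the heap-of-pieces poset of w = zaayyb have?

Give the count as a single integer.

6

#0=z has no predecessor
#1=a depends on [0:z]
#2=a depends on [1:a]
#3=y depends on [0:z]
#4=y depends on [3:y]
#5=b depends on [2:a, 4:y]
sources: [0:z]
N(rest) = Σ N(rest − s) over sources s of rest; N(one piece) = 1:
  size 1 → [5]=1
  size 2 → [2,5]=1  [4,5]=1
  size 3 → [1,2,5]=1  [2,4,5]=2  [3,4,5]=1
  size 4 → [1,2,4,5]=3  [2,3,4,5]=3
  first=0(z) contributes 6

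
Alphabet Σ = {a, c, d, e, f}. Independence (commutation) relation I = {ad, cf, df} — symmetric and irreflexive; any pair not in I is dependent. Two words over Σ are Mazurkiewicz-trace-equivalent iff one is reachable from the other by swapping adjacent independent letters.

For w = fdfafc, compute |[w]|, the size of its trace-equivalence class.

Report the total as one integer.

#0=f has no predecessor
#1=d has no predecessor
#2=f depends on [0:f]
#3=a depends on [2:f]
#4=f depends on [3:a]
#5=c depends on [1:d, 3:a]
sources: [0:f, 1:d]
N(rest) = Σ N(rest − s) over sources s of rest; N(one piece) = 1:
  size 1 → [4]=1  [5]=1
  size 2 → [1,5]=1  [4,5]=2
  size 3 → [1,4,5]=3  [3,4,5]=2
  size 4 → [1,3,4,5]=5  [2,3,4,5]=2
  first=0(f) contributes 7
  first=1(d) contributes 2
|[w]| = 9

9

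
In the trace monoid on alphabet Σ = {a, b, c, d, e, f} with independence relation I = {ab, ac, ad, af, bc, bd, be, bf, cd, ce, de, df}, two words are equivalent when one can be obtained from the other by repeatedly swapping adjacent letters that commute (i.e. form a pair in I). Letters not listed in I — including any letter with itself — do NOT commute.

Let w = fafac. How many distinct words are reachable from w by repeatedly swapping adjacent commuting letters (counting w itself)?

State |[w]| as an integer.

10

#0=f has no predecessor
#1=a has no predecessor
#2=f depends on [0:f]
#3=a depends on [1:a]
#4=c depends on [2:f]
sources: [0:f, 1:a]
N(rest) = Σ N(rest − s) over sources s of rest; N(one piece) = 1:
  size 1 → [3]=1  [4]=1
  size 2 → [1,3]=1  [2,4]=1  [3,4]=2
  size 3 → [0,2,4]=1  [1,3,4]=3  [2,3,4]=3
  first=0(f) contributes 6
  first=1(a) contributes 4
|[w]| = 10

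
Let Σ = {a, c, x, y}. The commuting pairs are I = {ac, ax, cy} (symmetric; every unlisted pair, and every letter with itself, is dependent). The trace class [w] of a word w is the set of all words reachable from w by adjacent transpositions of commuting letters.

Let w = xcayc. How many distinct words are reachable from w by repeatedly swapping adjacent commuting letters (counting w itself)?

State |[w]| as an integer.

9

piece 0:x — minimal
piece 1:c rests on {0:x}
piece 2:a — minimal
piece 3:y rests on {0:x, 2:a}
piece 4:c rests on {1:c}
minimal pieces: {0:x, 2:a}
ways to finish when only these pieces remain (= sum over removing one remaining piece with nothing left below it):
  1 left: {3}→1  {4}→1
  2 left: {1,4}→1  {2,3}→1  {3,4}→2
  3 left: {1,3,4}→3  {2,3,4}→3
  placing 0:x first → 6 extensions
  placing 2:a first → 3 extensions
total linear extensions = 9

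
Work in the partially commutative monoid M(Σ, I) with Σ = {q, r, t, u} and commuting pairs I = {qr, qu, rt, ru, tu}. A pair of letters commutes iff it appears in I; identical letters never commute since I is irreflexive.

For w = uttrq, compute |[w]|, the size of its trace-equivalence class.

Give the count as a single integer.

20

piece 0:u — minimal
piece 1:t — minimal
piece 2:t rests on {1:t}
piece 3:r — minimal
piece 4:q rests on {2:t}
minimal pieces: {0:u, 1:t, 3:r}
ways to finish when only these pieces remain (= sum over removing one remaining piece with nothing left below it):
  1 left: {0}→1  {3}→1  {4}→1
  2 left: {0,3}→2  {0,4}→2  {2,4}→1  {3,4}→2
  3 left: {0,2,4}→3  {0,3,4}→6  {1,2,4}→1  {2,3,4}→3
  placing 0:u first → 4 extensions
  placing 1:t first → 12 extensions
  placing 3:r first → 4 extensions
total linear extensions = 20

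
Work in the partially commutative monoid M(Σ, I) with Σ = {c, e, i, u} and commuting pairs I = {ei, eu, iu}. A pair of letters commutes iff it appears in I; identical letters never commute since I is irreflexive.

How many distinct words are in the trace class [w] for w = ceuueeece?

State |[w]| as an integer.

15

drop 0:c onto floor
drop 1:e onto {0:c}
drop 2:u onto {0:c}
drop 3:u onto {2:u}
drop 4:e onto {1:e}
drop 5:e onto {4:e}
drop 6:e onto {5:e}
drop 7:c onto {3:u, 6:e}
drop 8:e onto {7:c}
ground layer = {0:c}
drop-orders for the pieces not yet dropped (sum over which currently-grounded one goes next):
  1 to go: {8} 1
  2 to go: {7,8} 1
  3 to go: {3,7,8} 1  {6,7,8} 1
  4 to go: {2,3,7,8} 1  {3,6,7,8} 2  {5,6,7,8} 1
  5 to go: {2,3,6,7,8} 3  {3,5,6,7,8} 3  {4,5,6,7,8} 1
  6 to go: {1,4,5,6,7,8} 1  {2,3,5,6,7,8} 6  {3,4,5,6,7,8} 4
  7 to go: {1,3,4,5,6,7,8} 5  {2,3,4,5,6,7,8} 10
  if 0:c drops first: 15 orders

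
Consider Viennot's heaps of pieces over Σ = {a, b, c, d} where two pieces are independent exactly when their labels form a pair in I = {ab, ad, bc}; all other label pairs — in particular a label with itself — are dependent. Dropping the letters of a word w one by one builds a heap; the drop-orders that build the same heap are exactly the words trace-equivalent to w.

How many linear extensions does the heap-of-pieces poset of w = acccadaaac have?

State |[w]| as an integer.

0(a) covers ∅
1(c) covers 0:a
2(c) covers 1:c
3(c) covers 2:c
4(a) covers 3:c
5(d) covers 3:c
6(a) covers 4:a
7(a) covers 6:a
8(a) covers 7:a
9(c) covers 5:d, 8:a
floor of heap: 0:a
completions by unplaced set U, small U first (add the entries for U minus each lowest piece of U):
  |U|=1: {9}:1
  |U|=2: {5,9}:1  {8,9}:1
  |U|=3: {5,8,9}:2  {7,8,9}:1
  |U|=4: {5,7,8,9}:3  {6,7,8,9}:1
  |U|=5: {4,6,7,8,9}:1  {5,6,7,8,9}:4
  |U|=6: {4,5,6,7,8,9}:5
  |U|=7: {3,4,5,6,7,8,9}:5
  |U|=8: {2,3,4,5,6,7,8,9}:5
  start at 0(a): 5

5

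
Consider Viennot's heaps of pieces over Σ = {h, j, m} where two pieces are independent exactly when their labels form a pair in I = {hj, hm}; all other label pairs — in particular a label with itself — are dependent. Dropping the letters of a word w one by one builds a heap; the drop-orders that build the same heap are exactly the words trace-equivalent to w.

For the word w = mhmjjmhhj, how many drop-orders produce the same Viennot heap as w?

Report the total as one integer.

drop 0:m onto floor
drop 1:h onto floor
drop 2:m onto {0:m}
drop 3:j onto {2:m}
drop 4:j onto {3:j}
drop 5:m onto {4:j}
drop 6:h onto {1:h}
drop 7:h onto {6:h}
drop 8:j onto {5:m}
ground layer = {0:m, 1:h}
drop-orders for the pieces not yet dropped (sum over which currently-grounded one goes next):
  1 to go: {7} 1  {8} 1
  2 to go: {5,8} 1  {6,7} 1  {7,8} 2
  3 to go: {1,6,7} 1  {4,5,8} 1  {5,7,8} 3  {6,7,8} 3
  4 to go: {1,6,7,8} 4  {3,4,5,8} 1  {4,5,7,8} 4  {5,6,7,8} 6
  5 to go: {1,5,6,7,8} 10  {2,3,4,5,8} 1  {3,4,5,7,8} 5  {4,5,6,7,8} 10
  6 to go: {0,2,3,4,5,8} 1  {1,4,5,6,7,8} 20  {2,3,4,5,7,8} 6  {3,4,5,6,7,8} 15
  7 to go: {0,2,3,4,5,7,8} 7  {1,3,4,5,6,7,8} 35  {2,3,4,5,6,7,8} 21
  if 0:m drops first: 56 orders
  if 1:h drops first: 28 orders
heap linearizations: 84

84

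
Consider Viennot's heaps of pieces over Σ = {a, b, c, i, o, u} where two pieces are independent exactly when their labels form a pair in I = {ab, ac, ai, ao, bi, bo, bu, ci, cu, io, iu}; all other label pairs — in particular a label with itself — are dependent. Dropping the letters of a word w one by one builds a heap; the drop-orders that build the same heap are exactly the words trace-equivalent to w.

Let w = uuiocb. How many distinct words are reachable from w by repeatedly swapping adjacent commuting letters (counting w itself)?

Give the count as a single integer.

#0=u has no predecessor
#1=u depends on [0:u]
#2=i has no predecessor
#3=o depends on [1:u]
#4=c depends on [3:o]
#5=b depends on [4:c]
sources: [0:u, 2:i]
N(rest) = Σ N(rest − s) over sources s of rest; N(one piece) = 1:
  size 1 → [2]=1  [5]=1
  size 2 → [2,5]=2  [4,5]=1
  size 3 → [2,4,5]=3  [3,4,5]=1
  size 4 → [1,3,4,5]=1  [2,3,4,5]=4
  first=0(u) contributes 5
  first=2(i) contributes 1
|[w]| = 6

6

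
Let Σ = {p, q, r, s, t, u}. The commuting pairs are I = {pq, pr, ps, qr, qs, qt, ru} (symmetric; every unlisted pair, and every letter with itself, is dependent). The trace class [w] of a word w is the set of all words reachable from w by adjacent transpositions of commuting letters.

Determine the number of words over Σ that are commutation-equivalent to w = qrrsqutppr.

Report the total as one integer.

piece 0:q — minimal
piece 1:r — minimal
piece 2:r rests on {1:r}
piece 3:s rests on {2:r}
piece 4:q rests on {0:q}
piece 5:u rests on {3:s, 4:q}
piece 6:t rests on {5:u}
piece 7:p rests on {6:t}
piece 8:p rests on {7:p}
piece 9:r rests on {6:t}
minimal pieces: {0:q, 1:r}
ways to finish when only these pieces remain (= sum over removing one remaining piece with nothing left below it):
  1 left: {8}→1  {9}→1
  2 left: {7,8}→1  {8,9}→2
  3 left: {7,8,9}→3
  4 left: {6,7,8,9}→3
  5 left: {5,6,7,8,9}→3
  6 left: {3,5,6,7,8,9}→3  {4,5,6,7,8,9}→3
  7 left: {0,4,5,6,7,8,9}→3  {2,3,5,6,7,8,9}→3  {3,4,5,6,7,8,9}→6
  8 left: {0,3,4,5,6,7,8,9}→9  {1,2,3,5,6,7,8,9}→3  {2,3,4,5,6,7,8,9}→9
  placing 0:q first → 12 extensions
  placing 1:r first → 18 extensions
total linear extensions = 30

30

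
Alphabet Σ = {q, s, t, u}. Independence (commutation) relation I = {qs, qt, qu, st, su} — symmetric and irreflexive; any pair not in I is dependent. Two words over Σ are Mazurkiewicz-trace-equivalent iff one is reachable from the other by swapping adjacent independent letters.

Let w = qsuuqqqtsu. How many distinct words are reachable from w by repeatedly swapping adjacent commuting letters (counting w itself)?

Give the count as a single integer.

3150

drop 0:q onto floor
drop 1:s onto floor
drop 2:u onto floor
drop 3:u onto {2:u}
drop 4:q onto {0:q}
drop 5:q onto {4:q}
drop 6:q onto {5:q}
drop 7:t onto {3:u}
drop 8:s onto {1:s}
drop 9:u onto {7:t}
ground layer = {0:q, 1:s, 2:u}
drop-orders for the pieces not yet dropped (sum over which currently-grounded one goes next):
  1 to go: {6} 1  {8} 1  {9} 1
  2 to go: {1,8} 1  {5,6} 1  {6,8} 2  {6,9} 2  {7,9} 1  {8,9} 2
  3 to go: {1,6,8} 3  {1,8,9} 3  {3,7,9} 1  {4,5,6} 1  {5,6,8} 3  {5,6,9} 3  {6,7,9} 3  {6,8,9} 6  {7,8,9} 3
  4 to go: {0,4,5,6} 1  {1,5,6,8} 6  {1,6,8,9} 12  {1,7,8,9} 6  {2,3,7,9} 1  {3,6,7,9} 4  {3,7,8,9} 4  {4,5,6,8} 4  {4,5,6,9} 4  {5,6,7,9} 6  {5,6,8,9} 12  {6,7,8,9} 12
  5 to go: {0,4,5,6,8} 5  {0,4,5,6,9} 5  {1,3,7,8,9} 10  {1,4,5,6,8} 10  {1,5,6,8,9} 30  {1,6,7,8,9} 30  {2,3,6,7,9} 5  {2,3,7,8,9} 5  {3,5,6,7,9} 10  {3,6,7,8,9} 20  {4,5,6,7,9} 10  {4,5,6,8,9} 20  {5,6,7,8,9} 30
  6 to go: {0,1,4,5,6,8} 15  {0,4,5,6,7,9} 15  {0,4,5,6,8,9} 30  {1,2,3,7,8,9} 15  {1,3,6,7,8,9} 60  {1,4,5,6,8,9} 60  {1,5,6,7,8,9} 90  {2,3,5,6,7,9} 15  {2,3,6,7,8,9} 30  {3,4,5,6,7,9} 20  {3,5,6,7,8,9} 60  {4,5,6,7,8,9} 60
  7 to go: {0,1,4,5,6,8,9} 105  {0,3,4,5,6,7,9} 35  {0,4,5,6,7,8,9} 105  {1,2,3,6,7,8,9} 105  {1,3,5,6,7,8,9} 210  {1,4,5,6,7,8,9} 210  {2,3,4,5,6,7,9} 35  {2,3,5,6,7,8,9} 105  {3,4,5,6,7,8,9} 140
  8 to go: {0,1,4,5,6,7,8,9} 420  {0,2,3,4,5,6,7,9} 70  {0,3,4,5,6,7,8,9} 280  {1,2,3,5,6,7,8,9} 420  {1,3,4,5,6,7,8,9} 560  {2,3,4,5,6,7,8,9} 280
  if 0:q drops first: 1260 orders
  if 1:s drops first: 630 orders
  if 2:u drops first: 1260 orders
heap linearizations: 3150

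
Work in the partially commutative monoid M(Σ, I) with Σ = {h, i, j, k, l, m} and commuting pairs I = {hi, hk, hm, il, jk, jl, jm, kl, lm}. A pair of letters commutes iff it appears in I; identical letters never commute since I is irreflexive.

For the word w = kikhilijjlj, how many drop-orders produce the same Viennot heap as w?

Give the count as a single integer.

155

#0=k has no predecessor
#1=i depends on [0:k]
#2=k depends on [1:i]
#3=h has no predecessor
#4=i depends on [2:k]
#5=l depends on [3:h]
#6=i depends on [4:i]
#7=j depends on [3:h, 6:i]
#8=j depends on [7:j]
#9=l depends on [5:l]
#10=j depends on [8:j]
sources: [0:k, 3:h]
N(rest) = Σ N(rest − s) over sources s of rest; N(one piece) = 1:
  size 1 → [9]=1  [10]=1
  size 2 → [5,9]=1  [8,10]=1  [9,10]=2
  size 3 → [5,9,10]=3  [7,8,10]=1  [8,9,10]=3
  size 4 → [5,8,9,10]=6  [6,7,8,10]=1  [7,8,9,10]=4
  size 5 → [4,6,7,8,10]=1  [5,7,8,9,10]=10  [6,7,8,9,10]=5
  size 6 → [2,4,6,7,8,10]=1  [3,5,7,8,9,10]=10  [4,6,7,8,9,10]=6  [5,6,7,8,9,10]=15
  size 7 → [1,2,4,6,7,8,10]=1  [2,4,6,7,8,9,10]=7  [3,5,6,7,8,9,10]=25  [4,5,6,7,8,9,10]=21
  size 8 → [0,1,2,4,6,7,8,10]=1  [1,2,4,6,7,8,9,10]=8  [2,4,5,6,7,8,9,10]=28  [3,4,5,6,7,8,9,10]=46
  size 9 → [0,1,2,4,6,7,8,9,10]=9  [1,2,4,5,6,7,8,9,10]=36  [2,3,4,5,6,7,8,9,10]=74
  first=0(k) contributes 110
  first=3(h) contributes 45
|[w]| = 155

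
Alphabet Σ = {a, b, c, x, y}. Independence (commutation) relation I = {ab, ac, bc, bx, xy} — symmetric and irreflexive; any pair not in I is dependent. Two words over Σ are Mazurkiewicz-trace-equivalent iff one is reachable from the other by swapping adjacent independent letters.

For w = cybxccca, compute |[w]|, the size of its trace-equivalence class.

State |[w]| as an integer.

0(c) covers ∅
1(y) covers 0:c
2(b) covers 1:y
3(x) covers 0:c
4(c) covers 1:y, 3:x
5(c) covers 4:c
6(c) covers 5:c
7(a) covers 1:y, 3:x
floor of heap: 0:c
completions by unplaced set U, small U first (add the entries for U minus each lowest piece of U):
  |U|=1: {2}:1  {6}:1  {7}:1
  |U|=2: {2,6}:2  {2,7}:2  {5,6}:1  {6,7}:2
  |U|=3: {2,5,6}:3  {2,6,7}:6  {4,5,6}:1  {5,6,7}:3
  |U|=4: {2,4,5,6}:4  {2,5,6,7}:12  {4,5,6,7}:4
  |U|=5: {2,4,5,6,7}:20  {3,4,5,6,7}:4
  |U|=6: {1,2,4,5,6,7}:20  {2,3,4,5,6,7}:24
  start at 0(c): 44

44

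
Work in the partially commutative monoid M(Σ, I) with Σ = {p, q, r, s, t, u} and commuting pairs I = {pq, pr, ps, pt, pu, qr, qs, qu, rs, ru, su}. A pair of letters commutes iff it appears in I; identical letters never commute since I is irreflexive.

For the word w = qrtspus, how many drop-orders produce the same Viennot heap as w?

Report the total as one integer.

#0=q has no predecessor
#1=r has no predecessor
#2=t depends on [0:q, 1:r]
#3=s depends on [2:t]
#4=p has no predecessor
#5=u depends on [2:t]
#6=s depends on [3:s]
sources: [0:q, 1:r, 4:p]
N(rest) = Σ N(rest − s) over sources s of rest; N(one piece) = 1:
  size 1 → [4]=1  [5]=1  [6]=1
  size 2 → [3,6]=1  [4,5]=2  [4,6]=2  [5,6]=2
  size 3 → [3,4,6]=3  [3,5,6]=3  [4,5,6]=6
  size 4 → [2,3,5,6]=3  [3,4,5,6]=12
  size 5 → [0,2,3,5,6]=3  [1,2,3,5,6]=3  [2,3,4,5,6]=15
  first=0(q) contributes 18
  first=1(r) contributes 18
  first=4(p) contributes 6
|[w]| = 42

42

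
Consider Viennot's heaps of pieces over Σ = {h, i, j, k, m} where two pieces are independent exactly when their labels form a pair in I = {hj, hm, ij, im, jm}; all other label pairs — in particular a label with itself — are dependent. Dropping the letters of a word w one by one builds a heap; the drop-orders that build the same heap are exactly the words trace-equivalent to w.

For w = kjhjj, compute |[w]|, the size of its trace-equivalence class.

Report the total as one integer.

0(k) covers ∅
1(j) covers 0:k
2(h) covers 0:k
3(j) covers 1:j
4(j) covers 3:j
floor of heap: 0:k
completions by unplaced set U, small U first (add the entries for U minus each lowest piece of U):
  |U|=1: {2}:1  {4}:1
  |U|=2: {2,4}:2  {3,4}:1
  |U|=3: {1,3,4}:1  {2,3,4}:3
  start at 0(k): 4

4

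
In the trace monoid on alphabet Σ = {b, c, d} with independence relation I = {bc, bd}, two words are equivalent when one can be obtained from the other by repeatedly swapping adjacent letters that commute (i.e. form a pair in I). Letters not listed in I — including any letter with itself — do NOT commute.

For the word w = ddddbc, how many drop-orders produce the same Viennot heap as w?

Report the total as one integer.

6

drop 0:d onto floor
drop 1:d onto {0:d}
drop 2:d onto {1:d}
drop 3:d onto {2:d}
drop 4:b onto floor
drop 5:c onto {3:d}
ground layer = {0:d, 4:b}
drop-orders for the pieces not yet dropped (sum over which currently-grounded one goes next):
  1 to go: {4} 1  {5} 1
  2 to go: {3,5} 1  {4,5} 2
  3 to go: {2,3,5} 1  {3,4,5} 3
  4 to go: {1,2,3,5} 1  {2,3,4,5} 4
  if 0:d drops first: 5 orders
  if 4:b drops first: 1 orders
heap linearizations: 6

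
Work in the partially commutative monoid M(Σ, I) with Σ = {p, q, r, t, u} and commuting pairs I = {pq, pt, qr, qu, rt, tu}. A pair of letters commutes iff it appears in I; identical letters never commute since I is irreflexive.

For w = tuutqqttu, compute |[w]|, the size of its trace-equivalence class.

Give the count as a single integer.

84

drop 0:t onto floor
drop 1:u onto floor
drop 2:u onto {1:u}
drop 3:t onto {0:t}
drop 4:q onto {3:t}
drop 5:q onto {4:q}
drop 6:t onto {5:q}
drop 7:t onto {6:t}
drop 8:u onto {2:u}
ground layer = {0:t, 1:u}
drop-orders for the pieces not yet dropped (sum over which currently-grounded one goes next):
  1 to go: {7} 1  {8} 1
  2 to go: {2,8} 1  {6,7} 1  {7,8} 2
  3 to go: {1,2,8} 1  {2,7,8} 3  {5,6,7} 1  {6,7,8} 3
  4 to go: {1,2,7,8} 4  {2,6,7,8} 6  {4,5,6,7} 1  {5,6,7,8} 4
  5 to go: {1,2,6,7,8} 10  {2,5,6,7,8} 10  {3,4,5,6,7} 1  {4,5,6,7,8} 5
  6 to go: {0,3,4,5,6,7} 1  {1,2,5,6,7,8} 20  {2,4,5,6,7,8} 15  {3,4,5,6,7,8} 6
  7 to go: {0,3,4,5,6,7,8} 7  {1,2,4,5,6,7,8} 35  {2,3,4,5,6,7,8} 21
  if 0:t drops first: 56 orders
  if 1:u drops first: 28 orders
heap linearizations: 84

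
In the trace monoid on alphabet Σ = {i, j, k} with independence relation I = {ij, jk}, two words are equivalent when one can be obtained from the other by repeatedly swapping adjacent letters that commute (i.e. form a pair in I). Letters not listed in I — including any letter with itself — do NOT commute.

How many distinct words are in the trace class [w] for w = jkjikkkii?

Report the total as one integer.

36

drop 0:j onto floor
drop 1:k onto floor
drop 2:j onto {0:j}
drop 3:i onto {1:k}
drop 4:k onto {3:i}
drop 5:k onto {4:k}
drop 6:k onto {5:k}
drop 7:i onto {6:k}
drop 8:i onto {7:i}
ground layer = {0:j, 1:k}
drop-orders for the pieces not yet dropped (sum over which currently-grounded one goes next):
  1 to go: {2} 1  {8} 1
  2 to go: {0,2} 1  {2,8} 2  {7,8} 1
  3 to go: {0,2,8} 3  {2,7,8} 3  {6,7,8} 1
  4 to go: {0,2,7,8} 6  {2,6,7,8} 4  {5,6,7,8} 1
  5 to go: {0,2,6,7,8} 10  {2,5,6,7,8} 5  {4,5,6,7,8} 1
  6 to go: {0,2,5,6,7,8} 15  {2,4,5,6,7,8} 6  {3,4,5,6,7,8} 1
  7 to go: {0,2,4,5,6,7,8} 21  {1,3,4,5,6,7,8} 1  {2,3,4,5,6,7,8} 7
  if 0:j drops first: 8 orders
  if 1:k drops first: 28 orders
heap linearizations: 36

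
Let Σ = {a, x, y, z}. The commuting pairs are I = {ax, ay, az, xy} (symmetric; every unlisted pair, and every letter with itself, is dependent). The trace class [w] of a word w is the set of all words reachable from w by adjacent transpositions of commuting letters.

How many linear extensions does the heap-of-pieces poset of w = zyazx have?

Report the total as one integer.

piece 0:z — minimal
piece 1:y rests on {0:z}
piece 2:a — minimal
piece 3:z rests on {1:y}
piece 4:x rests on {3:z}
minimal pieces: {0:z, 2:a}
ways to finish when only these pieces remain (= sum over removing one remaining piece with nothing left below it):
  1 left: {2}→1  {4}→1
  2 left: {2,4}→2  {3,4}→1
  3 left: {1,3,4}→1  {2,3,4}→3
  placing 0:z first → 4 extensions
  placing 2:a first → 1 extensions
total linear extensions = 5

5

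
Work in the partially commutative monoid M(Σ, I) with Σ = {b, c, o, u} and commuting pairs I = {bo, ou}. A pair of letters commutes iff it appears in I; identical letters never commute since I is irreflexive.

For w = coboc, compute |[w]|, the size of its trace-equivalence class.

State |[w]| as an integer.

#0=c has no predecessor
#1=o depends on [0:c]
#2=b depends on [0:c]
#3=o depends on [1:o]
#4=c depends on [2:b, 3:o]
sources: [0:c]
N(rest) = Σ N(rest − s) over sources s of rest; N(one piece) = 1:
  size 1 → [4]=1
  size 2 → [2,4]=1  [3,4]=1
  size 3 → [1,3,4]=1  [2,3,4]=2
  first=0(c) contributes 3

3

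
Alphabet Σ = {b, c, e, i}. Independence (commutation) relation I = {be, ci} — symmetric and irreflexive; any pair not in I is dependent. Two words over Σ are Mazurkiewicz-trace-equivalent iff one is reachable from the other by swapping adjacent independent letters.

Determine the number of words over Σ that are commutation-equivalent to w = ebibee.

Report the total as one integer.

drop 0:e onto floor
drop 1:b onto floor
drop 2:i onto {0:e, 1:b}
drop 3:b onto {2:i}
drop 4:e onto {2:i}
drop 5:e onto {4:e}
ground layer = {0:e, 1:b}
drop-orders for the pieces not yet dropped (sum over which currently-grounded one goes next):
  1 to go: {3} 1  {5} 1
  2 to go: {3,5} 2  {4,5} 1
  3 to go: {3,4,5} 3
  4 to go: {2,3,4,5} 3
  if 0:e drops first: 3 orders
  if 1:b drops first: 3 orders
heap linearizations: 6

6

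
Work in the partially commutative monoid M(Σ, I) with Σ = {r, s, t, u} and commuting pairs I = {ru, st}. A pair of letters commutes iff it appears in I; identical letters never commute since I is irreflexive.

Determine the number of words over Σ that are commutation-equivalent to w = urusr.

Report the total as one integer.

3

0(u) covers ∅
1(r) covers ∅
2(u) covers 0:u
3(s) covers 1:r, 2:u
4(r) covers 3:s
floor of heap: 0:u, 1:r
completions by unplaced set U, small U first (add the entries for U minus each lowest piece of U):
  |U|=1: {4}:1
  |U|=2: {3,4}:1
  |U|=3: {1,3,4}:1  {2,3,4}:1
  start at 0(u): 2
  start at 1(r): 1
sum over floor = 3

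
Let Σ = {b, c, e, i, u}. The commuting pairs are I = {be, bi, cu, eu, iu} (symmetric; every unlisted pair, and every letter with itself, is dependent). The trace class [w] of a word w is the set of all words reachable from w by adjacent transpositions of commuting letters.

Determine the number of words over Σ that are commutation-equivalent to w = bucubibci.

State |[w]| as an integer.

0(b) covers ∅
1(u) covers 0:b
2(c) covers 0:b
3(u) covers 1:u
4(b) covers 2:c, 3:u
5(i) covers 2:c
6(b) covers 4:b
7(c) covers 5:i, 6:b
8(i) covers 7:c
floor of heap: 0:b
completions by unplaced set U, small U first (add the entries for U minus each lowest piece of U):
  |U|=1: {8}:1
  |U|=2: {7,8}:1
  |U|=3: {5,7,8}:1  {6,7,8}:1
  |U|=4: {4,6,7,8}:1  {5,6,7,8}:2
  |U|=5: {3,4,6,7,8}:1  {4,5,6,7,8}:3
  |U|=6: {1,3,4,6,7,8}:1  {2,4,5,6,7,8}:3  {3,4,5,6,7,8}:4
  |U|=7: {1,3,4,5,6,7,8}:5  {2,3,4,5,6,7,8}:7
  start at 0(b): 12

12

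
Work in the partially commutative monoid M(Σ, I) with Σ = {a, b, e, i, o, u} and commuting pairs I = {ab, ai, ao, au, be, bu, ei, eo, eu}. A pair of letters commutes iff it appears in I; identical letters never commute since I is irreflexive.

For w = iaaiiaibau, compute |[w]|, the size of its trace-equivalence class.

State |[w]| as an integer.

drop 0:i onto floor
drop 1:a onto floor
drop 2:a onto {1:a}
drop 3:i onto {0:i}
drop 4:i onto {3:i}
drop 5:a onto {2:a}
drop 6:i onto {4:i}
drop 7:b onto {6:i}
drop 8:a onto {5:a}
drop 9:u onto {6:i}
ground layer = {0:i, 1:a}
drop-orders for the pieces not yet dropped (sum over which currently-grounded one goes next):
  1 to go: {7} 1  {8} 1  {9} 1
  2 to go: {5,8} 1  {7,8} 2  {7,9} 2  {8,9} 2
  3 to go: {2,5,8} 1  {5,7,8} 3  {5,8,9} 3  {6,7,9} 2  {7,8,9} 6
  4 to go: {1,2,5,8} 1  {2,5,7,8} 4  {2,5,8,9} 4  {4,6,7,9} 2  {5,7,8,9} 12  {6,7,8,9} 8
  5 to go: {1,2,5,7,8} 5  {1,2,5,8,9} 5  {2,5,7,8,9} 20  {3,4,6,7,9} 2  {4,6,7,8,9} 10  {5,6,7,8,9} 20
  6 to go: {0,3,4,6,7,9} 2  {1,2,5,7,8,9} 30  {2,5,6,7,8,9} 40  {3,4,6,7,8,9} 12  {4,5,6,7,8,9} 30
  7 to go: {0,3,4,6,7,8,9} 14  {1,2,5,6,7,8,9} 70  {2,4,5,6,7,8,9} 70  {3,4,5,6,7,8,9} 42
  8 to go: {0,3,4,5,6,7,8,9} 56  {1,2,4,5,6,7,8,9} 140  {2,3,4,5,6,7,8,9} 112
  if 0:i drops first: 252 orders
  if 1:a drops first: 168 orders
heap linearizations: 420

420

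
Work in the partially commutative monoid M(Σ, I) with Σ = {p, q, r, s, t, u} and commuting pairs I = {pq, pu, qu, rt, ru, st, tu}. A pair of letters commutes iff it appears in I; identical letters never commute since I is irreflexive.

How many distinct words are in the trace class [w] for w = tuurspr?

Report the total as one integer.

15

0(t) covers ∅
1(u) covers ∅
2(u) covers 1:u
3(r) covers ∅
4(s) covers 2:u, 3:r
5(p) covers 0:t, 4:s
6(r) covers 5:p
floor of heap: 0:t, 1:u, 3:r
completions by unplaced set U, small U first (add the entries for U minus each lowest piece of U):
  |U|=1: {6}:1
  |U|=2: {5,6}:1
  |U|=3: {0,5,6}:1  {4,5,6}:1
  |U|=4: {0,4,5,6}:2  {2,4,5,6}:1  {3,4,5,6}:1
  |U|=5: {0,2,4,5,6}:3  {0,3,4,5,6}:3  {1,2,4,5,6}:1  {2,3,4,5,6}:2
  start at 0(t): 3
  start at 1(u): 8
  start at 3(r): 4
sum over floor = 15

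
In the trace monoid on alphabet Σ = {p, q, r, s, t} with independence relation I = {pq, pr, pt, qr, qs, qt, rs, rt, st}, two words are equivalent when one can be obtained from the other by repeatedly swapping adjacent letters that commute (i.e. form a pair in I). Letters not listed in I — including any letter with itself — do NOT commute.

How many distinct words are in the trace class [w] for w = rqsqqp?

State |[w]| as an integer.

60

piece 0:r — minimal
piece 1:q — minimal
piece 2:s — minimal
piece 3:q rests on {1:q}
piece 4:q rests on {3:q}
piece 5:p rests on {2:s}
minimal pieces: {0:r, 1:q, 2:s}
ways to finish when only these pieces remain (= sum over removing one remaining piece with nothing left below it):
  1 left: {0}→1  {4}→1  {5}→1
  2 left: {0,4}→2  {0,5}→2  {2,5}→1  {3,4}→1  {4,5}→2
  3 left: {0,2,5}→3  {0,3,4}→3  {0,4,5}→6  {1,3,4}→1  {2,4,5}→3  {3,4,5}→3
  4 left: {0,1,3,4}→4  {0,2,4,5}→12  {0,3,4,5}→12  {1,3,4,5}→4  {2,3,4,5}→6
  placing 0:r first → 10 extensions
  placing 1:q first → 30 extensions
  placing 2:s first → 20 extensions
total linear extensions = 60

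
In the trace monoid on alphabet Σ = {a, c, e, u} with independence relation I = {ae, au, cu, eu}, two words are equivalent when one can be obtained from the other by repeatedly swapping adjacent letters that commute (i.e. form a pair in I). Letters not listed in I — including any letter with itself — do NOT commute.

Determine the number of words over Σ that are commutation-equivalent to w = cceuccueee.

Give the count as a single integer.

0(c) covers ∅
1(c) covers 0:c
2(e) covers 1:c
3(u) covers ∅
4(c) covers 2:e
5(c) covers 4:c
6(u) covers 3:u
7(e) covers 5:c
8(e) covers 7:e
9(e) covers 8:e
floor of heap: 0:c, 3:u
completions by unplaced set U, small U first (add the entries for U minus each lowest piece of U):
  |U|=1: {6}:1  {9}:1
  |U|=2: {3,6}:1  {6,9}:2  {8,9}:1
  |U|=3: {3,6,9}:3  {6,8,9}:3  {7,8,9}:1
  |U|=4: {3,6,8,9}:6  {5,7,8,9}:1  {6,7,8,9}:4
  |U|=5: {3,6,7,8,9}:10  {4,5,7,8,9}:1  {5,6,7,8,9}:5
  |U|=6: {2,4,5,7,8,9}:1  {3,5,6,7,8,9}:15  {4,5,6,7,8,9}:6
  |U|=7: {1,2,4,5,7,8,9}:1  {2,4,5,6,7,8,9}:7  {3,4,5,6,7,8,9}:21
  |U|=8: {0,1,2,4,5,7,8,9}:1  {1,2,4,5,6,7,8,9}:8  {2,3,4,5,6,7,8,9}:28
  start at 0(c): 36
  start at 3(u): 9
sum over floor = 45

45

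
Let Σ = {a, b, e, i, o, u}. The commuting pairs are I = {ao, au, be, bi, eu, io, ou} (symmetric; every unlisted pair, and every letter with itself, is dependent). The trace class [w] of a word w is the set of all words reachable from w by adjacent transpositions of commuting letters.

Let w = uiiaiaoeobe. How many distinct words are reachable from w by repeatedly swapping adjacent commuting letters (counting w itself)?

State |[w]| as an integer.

14

0(u) covers ∅
1(i) covers 0:u
2(i) covers 1:i
3(a) covers 2:i
4(i) covers 3:a
5(a) covers 4:i
6(o) covers ∅
7(e) covers 5:a, 6:o
8(o) covers 7:e
9(b) covers 8:o
10(e) covers 8:o
floor of heap: 0:u, 6:o
completions by unplaced set U, small U first (add the entries for U minus each lowest piece of U):
  |U|=1: {9}:1  {10}:1
  |U|=2: {9,10}:2
  |U|=3: {8,9,10}:2
  |U|=4: {7,8,9,10}:2
  |U|=5: {5,7,8,9,10}:2  {6,7,8,9,10}:2
  |U|=6: {4,5,7,8,9,10}:2  {5,6,7,8,9,10}:4
  |U|=7: {3,4,5,7,8,9,10}:2  {4,5,6,7,8,9,10}:6
  |U|=8: {2,3,4,5,7,8,9,10}:2  {3,4,5,6,7,8,9,10}:8
  |U|=9: {1,2,3,4,5,7,8,9,10}:2  {2,3,4,5,6,7,8,9,10}:10
  start at 0(u): 12
  start at 6(o): 2
sum over floor = 14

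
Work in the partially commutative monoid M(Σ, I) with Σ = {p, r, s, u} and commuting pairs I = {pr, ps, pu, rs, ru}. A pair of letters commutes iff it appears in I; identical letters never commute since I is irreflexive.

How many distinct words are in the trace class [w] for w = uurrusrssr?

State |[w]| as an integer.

210

0(u) covers ∅
1(u) covers 0:u
2(r) covers ∅
3(r) covers 2:r
4(u) covers 1:u
5(s) covers 4:u
6(r) covers 3:r
7(s) covers 5:s
8(s) covers 7:s
9(r) covers 6:r
floor of heap: 0:u, 2:r
completions by unplaced set U, small U first (add the entries for U minus each lowest piece of U):
  |U|=1: {8}:1  {9}:1
  |U|=2: {6,9}:1  {7,8}:1  {8,9}:2
  |U|=3: {3,6,9}:1  {5,7,8}:1  {6,8,9}:3  {7,8,9}:3
  |U|=4: {2,3,6,9}:1  {3,6,8,9}:4  {4,5,7,8}:1  {5,7,8,9}:4  {6,7,8,9}:6
  |U|=5: {1,4,5,7,8}:1  {2,3,6,8,9}:5  {3,6,7,8,9}:10  {4,5,7,8,9}:5  {5,6,7,8,9}:10
  |U|=6: {0,1,4,5,7,8}:1  {1,4,5,7,8,9}:6  {2,3,6,7,8,9}:15  {3,5,6,7,8,9}:20  {4,5,6,7,8,9}:15
  |U|=7: {0,1,4,5,7,8,9}:7  {1,4,5,6,7,8,9}:21  {2,3,5,6,7,8,9}:35  {3,4,5,6,7,8,9}:35
  |U|=8: {0,1,4,5,6,7,8,9}:28  {1,3,4,5,6,7,8,9}:56  {2,3,4,5,6,7,8,9}:70
  start at 0(u): 126
  start at 2(r): 84
sum over floor = 210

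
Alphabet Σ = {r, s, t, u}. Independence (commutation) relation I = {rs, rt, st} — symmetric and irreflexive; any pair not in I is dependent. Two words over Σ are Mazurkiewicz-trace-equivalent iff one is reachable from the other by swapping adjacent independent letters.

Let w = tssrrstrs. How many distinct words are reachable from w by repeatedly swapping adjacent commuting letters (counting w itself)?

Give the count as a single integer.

1260

piece 0:t — minimal
piece 1:s — minimal
piece 2:s rests on {1:s}
piece 3:r — minimal
piece 4:r rests on {3:r}
piece 5:s rests on {2:s}
piece 6:t rests on {0:t}
piece 7:r rests on {4:r}
piece 8:s rests on {5:s}
minimal pieces: {0:t, 1:s, 3:r}
ways to finish when only these pieces remain (= sum over removing one remaining piece with nothing left below it):
  1 left: {6}→1  {7}→1  {8}→1
  2 left: {0,6}→1  {4,7}→1  {5,8}→1  {6,7}→2  {6,8}→2  {7,8}→2
  3 left: {0,6,7}→3  {0,6,8}→3  {2,5,8}→1  {3,4,7}→1  {4,6,7}→3  {4,7,8}→3  {5,6,8}→3  {5,7,8}→3  {6,7,8}→6
  4 left: {0,4,6,7}→6  {0,5,6,8}→6  {0,6,7,8}→12  {1,2,5,8}→1  {2,5,6,8}→4  {2,5,7,8}→4  {3,4,6,7}→4  {3,4,7,8}→4  {4,5,7,8}→6  {4,6,7,8}→12  {5,6,7,8}→12
  5 left: {0,2,5,6,8}→10  {0,3,4,6,7}→10  {0,4,6,7,8}→30  {0,5,6,7,8}→30  {1,2,5,6,8}→5  {1,2,5,7,8}→5  {2,4,5,7,8}→10  {2,5,6,7,8}→20  {3,4,5,7,8}→10  {3,4,6,7,8}→20  {4,5,6,7,8}→30
  6 left: {0,1,2,5,6,8}→15  {0,2,5,6,7,8}→60  {0,3,4,6,7,8}→60  {0,4,5,6,7,8}→90  {1,2,4,5,7,8}→15  {1,2,5,6,7,8}→30  {2,3,4,5,7,8}→20  {2,4,5,6,7,8}→60  {3,4,5,6,7,8}→60
  7 left: {0,1,2,5,6,7,8}→105  {0,2,4,5,6,7,8}→210  {0,3,4,5,6,7,8}→210  {1,2,3,4,5,7,8}→35  {1,2,4,5,6,7,8}→105  {2,3,4,5,6,7,8}→140
  placing 0:t first → 280 extensions
  placing 1:s first → 560 extensions
  placing 3:r first → 420 extensions
total linear extensions = 1260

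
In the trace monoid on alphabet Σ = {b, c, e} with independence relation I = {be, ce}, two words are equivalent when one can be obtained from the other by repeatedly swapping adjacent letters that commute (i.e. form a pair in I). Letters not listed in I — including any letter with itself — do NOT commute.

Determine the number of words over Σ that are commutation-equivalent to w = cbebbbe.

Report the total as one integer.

#0=c has no predecessor
#1=b depends on [0:c]
#2=e has no predecessor
#3=b depends on [1:b]
#4=b depends on [3:b]
#5=b depends on [4:b]
#6=e depends on [2:e]
sources: [0:c, 2:e]
N(rest) = Σ N(rest − s) over sources s of rest; N(one piece) = 1:
  size 1 → [5]=1  [6]=1
  size 2 → [2,6]=1  [4,5]=1  [5,6]=2
  size 3 → [2,5,6]=3  [3,4,5]=1  [4,5,6]=3
  size 4 → [1,3,4,5]=1  [2,4,5,6]=6  [3,4,5,6]=4
  size 5 → [0,1,3,4,5]=1  [1,3,4,5,6]=5  [2,3,4,5,6]=10
  first=0(c) contributes 15
  first=2(e) contributes 6
|[w]| = 21

21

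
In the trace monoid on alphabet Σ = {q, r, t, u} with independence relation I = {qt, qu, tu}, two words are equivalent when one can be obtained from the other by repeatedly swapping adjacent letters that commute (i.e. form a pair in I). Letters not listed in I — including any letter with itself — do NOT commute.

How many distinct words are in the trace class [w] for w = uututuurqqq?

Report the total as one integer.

21

0(u) covers ∅
1(u) covers 0:u
2(t) covers ∅
3(u) covers 1:u
4(t) covers 2:t
5(u) covers 3:u
6(u) covers 5:u
7(r) covers 4:t, 6:u
8(q) covers 7:r
9(q) covers 8:q
10(q) covers 9:q
floor of heap: 0:u, 2:t
completions by unplaced set U, small U first (add the entries for U minus each lowest piece of U):
  |U|=1: {10}:1
  |U|=2: {9,10}:1
  |U|=3: {8,9,10}:1
  |U|=4: {7,8,9,10}:1
  |U|=5: {4,7,8,9,10}:1  {6,7,8,9,10}:1
  |U|=6: {2,4,7,8,9,10}:1  {4,6,7,8,9,10}:2  {5,6,7,8,9,10}:1
  |U|=7: {2,4,6,7,8,9,10}:3  {3,5,6,7,8,9,10}:1  {4,5,6,7,8,9,10}:3
  |U|=8: {1,3,5,6,7,8,9,10}:1  {2,4,5,6,7,8,9,10}:6  {3,4,5,6,7,8,9,10}:4
  |U|=9: {0,1,3,5,6,7,8,9,10}:1  {1,3,4,5,6,7,8,9,10}:5  {2,3,4,5,6,7,8,9,10}:10
  start at 0(u): 15
  start at 2(t): 6
sum over floor = 21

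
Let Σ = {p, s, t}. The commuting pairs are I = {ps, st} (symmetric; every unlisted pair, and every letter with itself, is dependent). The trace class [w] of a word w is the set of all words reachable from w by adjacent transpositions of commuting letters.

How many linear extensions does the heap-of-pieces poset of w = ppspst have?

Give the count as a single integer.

drop 0:p onto floor
drop 1:p onto {0:p}
drop 2:s onto floor
drop 3:p onto {1:p}
drop 4:s onto {2:s}
drop 5:t onto {3:p}
ground layer = {0:p, 2:s}
drop-orders for the pieces not yet dropped (sum over which currently-grounded one goes next):
  1 to go: {4} 1  {5} 1
  2 to go: {2,4} 1  {3,5} 1  {4,5} 2
  3 to go: {1,3,5} 1  {2,4,5} 3  {3,4,5} 3
  4 to go: {0,1,3,5} 1  {1,3,4,5} 4  {2,3,4,5} 6
  if 0:p drops first: 10 orders
  if 2:s drops first: 5 orders
heap linearizations: 15

15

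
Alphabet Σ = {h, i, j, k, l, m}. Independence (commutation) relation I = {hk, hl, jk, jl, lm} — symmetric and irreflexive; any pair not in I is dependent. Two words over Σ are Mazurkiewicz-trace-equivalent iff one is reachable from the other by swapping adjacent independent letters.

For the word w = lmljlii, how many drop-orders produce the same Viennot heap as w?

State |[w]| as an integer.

#0=l has no predecessor
#1=m has no predecessor
#2=l depends on [0:l]
#3=j depends on [1:m]
#4=l depends on [2:l]
#5=i depends on [3:j, 4:l]
#6=i depends on [5:i]
sources: [0:l, 1:m]
N(rest) = Σ N(rest − s) over sources s of rest; N(one piece) = 1:
  size 1 → [6]=1
  size 2 → [5,6]=1
  size 3 → [3,5,6]=1  [4,5,6]=1
  size 4 → [1,3,5,6]=1  [2,4,5,6]=1  [3,4,5,6]=2
  size 5 → [0,2,4,5,6]=1  [1,3,4,5,6]=3  [2,3,4,5,6]=3
  first=0(l) contributes 6
  first=1(m) contributes 4
|[w]| = 10

10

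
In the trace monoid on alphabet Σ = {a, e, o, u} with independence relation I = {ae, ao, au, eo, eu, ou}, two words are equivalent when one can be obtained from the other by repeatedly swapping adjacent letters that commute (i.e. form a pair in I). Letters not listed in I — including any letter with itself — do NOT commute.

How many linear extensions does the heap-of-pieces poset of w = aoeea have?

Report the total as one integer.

drop 0:a onto floor
drop 1:o onto floor
drop 2:e onto floor
drop 3:e onto {2:e}
drop 4:a onto {0:a}
ground layer = {0:a, 1:o, 2:e}
drop-orders for the pieces not yet dropped (sum over which currently-grounded one goes next):
  1 to go: {1} 1  {3} 1  {4} 1
  2 to go: {0,4} 1  {1,3} 2  {1,4} 2  {2,3} 1  {3,4} 2
  3 to go: {0,1,4} 3  {0,3,4} 3  {1,2,3} 3  {1,3,4} 6  {2,3,4} 3
  if 0:a drops first: 12 orders
  if 1:o drops first: 6 orders
  if 2:e drops first: 12 orders
heap linearizations: 30

30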